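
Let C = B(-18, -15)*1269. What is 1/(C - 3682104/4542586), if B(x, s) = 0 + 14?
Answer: 2271293/40349950386 ≈ 5.6290e-5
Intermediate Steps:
B(x, s) = 14
C = 17766 (C = 14*1269 = 17766)
1/(C - 3682104/4542586) = 1/(17766 - 3682104/4542586) = 1/(17766 - 3682104*1/4542586) = 1/(17766 - 1841052/2271293) = 1/(40349950386/2271293) = 2271293/40349950386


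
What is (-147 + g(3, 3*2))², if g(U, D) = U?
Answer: 20736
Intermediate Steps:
(-147 + g(3, 3*2))² = (-147 + 3)² = (-144)² = 20736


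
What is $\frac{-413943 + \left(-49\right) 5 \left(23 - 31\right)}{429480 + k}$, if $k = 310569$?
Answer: $- \frac{411983}{740049} \approx -0.5567$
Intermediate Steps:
$\frac{-413943 + \left(-49\right) 5 \left(23 - 31\right)}{429480 + k} = \frac{-413943 + \left(-49\right) 5 \left(23 - 31\right)}{429480 + 310569} = \frac{-413943 - 245 \left(23 - 31\right)}{740049} = \left(-413943 - -1960\right) \frac{1}{740049} = \left(-413943 + 1960\right) \frac{1}{740049} = \left(-411983\right) \frac{1}{740049} = - \frac{411983}{740049}$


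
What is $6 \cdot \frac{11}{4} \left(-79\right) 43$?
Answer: $- \frac{112101}{2} \approx -56051.0$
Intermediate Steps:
$6 \cdot \frac{11}{4} \left(-79\right) 43 = \frac{33}{2} \left(-79\right) 43 = \left(- \frac{2607}{2}\right) 43 = - \frac{112101}{2}$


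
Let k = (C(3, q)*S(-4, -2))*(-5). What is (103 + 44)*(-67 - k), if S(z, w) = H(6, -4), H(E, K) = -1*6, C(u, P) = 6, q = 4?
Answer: -36309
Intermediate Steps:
H(E, K) = -6
S(z, w) = -6
k = 180 (k = (6*(-6))*(-5) = -36*(-5) = 180)
(103 + 44)*(-67 - k) = (103 + 44)*(-67 - 1*180) = 147*(-67 - 180) = 147*(-247) = -36309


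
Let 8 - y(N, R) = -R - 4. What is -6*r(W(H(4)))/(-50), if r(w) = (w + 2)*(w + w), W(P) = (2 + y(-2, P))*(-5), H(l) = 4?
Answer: 9504/5 ≈ 1900.8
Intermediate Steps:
y(N, R) = 12 + R (y(N, R) = 8 - (-R - 4) = 8 - (-4 - R) = 8 + (4 + R) = 12 + R)
W(P) = -70 - 5*P (W(P) = (2 + (12 + P))*(-5) = (14 + P)*(-5) = -70 - 5*P)
r(w) = 2*w*(2 + w) (r(w) = (2 + w)*(2*w) = 2*w*(2 + w))
-6*r(W(H(4)))/(-50) = -6*2*(-70 - 5*4)*(2 + (-70 - 5*4))/(-50) = -6*2*(-70 - 20)*(2 + (-70 - 20))*(-1)/50 = -6*2*(-90)*(2 - 90)*(-1)/50 = -6*2*(-90)*(-88)*(-1)/50 = -95040*(-1)/50 = -6*(-1584/5) = 9504/5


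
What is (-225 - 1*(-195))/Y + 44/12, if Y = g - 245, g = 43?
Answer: 1156/303 ≈ 3.8152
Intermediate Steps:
Y = -202 (Y = 43 - 245 = -202)
(-225 - 1*(-195))/Y + 44/12 = (-225 - 1*(-195))/(-202) + 44/12 = (-225 + 195)*(-1/202) + 44*(1/12) = -30*(-1/202) + 11/3 = 15/101 + 11/3 = 1156/303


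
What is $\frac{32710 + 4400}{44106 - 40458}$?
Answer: $\frac{6185}{608} \approx 10.173$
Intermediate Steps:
$\frac{32710 + 4400}{44106 - 40458} = \frac{37110}{3648} = 37110 \cdot \frac{1}{3648} = \frac{6185}{608}$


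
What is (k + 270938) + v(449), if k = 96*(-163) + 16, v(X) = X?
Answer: 255755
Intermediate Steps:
k = -15632 (k = -15648 + 16 = -15632)
(k + 270938) + v(449) = (-15632 + 270938) + 449 = 255306 + 449 = 255755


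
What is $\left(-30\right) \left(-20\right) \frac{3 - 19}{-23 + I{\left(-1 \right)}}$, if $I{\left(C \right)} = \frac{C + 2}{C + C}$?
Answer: $\frac{19200}{47} \approx 408.51$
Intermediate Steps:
$I{\left(C \right)} = \frac{2 + C}{2 C}$
$\left(-30\right) \left(-20\right) \frac{3 - 19}{-23 + I{\left(-1 \right)}} = \left(-30\right) \left(-20\right) \frac{3 - 19}{-23 + \frac{2 - 1}{2 \left(-1\right)}} = 600 \left(- \frac{16}{-23 + \frac{1}{2} \left(-1\right) 1}\right) = 600 \left(- \frac{16}{-23 - \frac{1}{2}}\right) = 600 \left(- \frac{16}{- \frac{47}{2}}\right) = 600 \left(\left(-16\right) \left(- \frac{2}{47}\right)\right) = 600 \cdot \frac{32}{47} = \frac{19200}{47}$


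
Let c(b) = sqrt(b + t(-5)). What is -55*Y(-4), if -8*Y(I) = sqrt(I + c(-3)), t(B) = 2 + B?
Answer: 55*sqrt(-4 + I*sqrt(6))/8 ≈ 4.0394 + 14.331*I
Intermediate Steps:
c(b) = sqrt(-3 + b) (c(b) = sqrt(b + (2 - 5)) = sqrt(b - 3) = sqrt(-3 + b))
Y(I) = -sqrt(I + I*sqrt(6))/8 (Y(I) = -sqrt(I + sqrt(-3 - 3))/8 = -sqrt(I + sqrt(-6))/8 = -sqrt(I + I*sqrt(6))/8)
-55*Y(-4) = -(-55)*sqrt(-4 + I*sqrt(6))/8 = 55*sqrt(-4 + I*sqrt(6))/8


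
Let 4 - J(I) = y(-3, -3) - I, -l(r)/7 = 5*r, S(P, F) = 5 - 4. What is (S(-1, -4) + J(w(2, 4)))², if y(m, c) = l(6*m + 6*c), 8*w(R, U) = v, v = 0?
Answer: 1575025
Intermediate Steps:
w(R, U) = 0 (w(R, U) = (⅛)*0 = 0)
S(P, F) = 1
l(r) = -35*r
y(m, c) = -210*c - 210*m (y(m, c) = -35*(6*m + 6*c) = -35*(6*c + 6*m) = -210*c - 210*m)
J(I) = -1256 + I (J(I) = 4 - ((-210*(-3) - 210*(-3)) - I) = 4 - ((630 + 630) - I) = 4 - (1260 - I) = 4 + (-1260 + I) = -1256 + I)
(S(-1, -4) + J(w(2, 4)))² = (1 + (-1256 + 0))² = (1 - 1256)² = (-1255)² = 1575025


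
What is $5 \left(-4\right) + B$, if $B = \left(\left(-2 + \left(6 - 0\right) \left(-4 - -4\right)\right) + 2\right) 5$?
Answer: $-20$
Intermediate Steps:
$B = 0$ ($B = \left(\left(-2 + \left(6 + 0\right) \left(-4 + 4\right)\right) + 2\right) 5 = \left(\left(-2 + 6 \cdot 0\right) + 2\right) 5 = \left(\left(-2 + 0\right) + 2\right) 5 = \left(-2 + 2\right) 5 = 0 \cdot 5 = 0$)
$5 \left(-4\right) + B = 5 \left(-4\right) + 0 = -20 + 0 = -20$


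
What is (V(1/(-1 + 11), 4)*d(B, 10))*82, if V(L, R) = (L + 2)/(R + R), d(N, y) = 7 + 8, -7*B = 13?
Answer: 2583/8 ≈ 322.88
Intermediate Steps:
B = -13/7 (B = -⅐*13 = -13/7 ≈ -1.8571)
d(N, y) = 15
V(L, R) = (2 + L)/(2*R) (V(L, R) = (2 + L)/((2*R)) = (2 + L)*(1/(2*R)) = (2 + L)/(2*R))
(V(1/(-1 + 11), 4)*d(B, 10))*82 = (((½)*(2 + 1/(-1 + 11))/4)*15)*82 = (((½)*(¼)*(2 + 1/10))*15)*82 = (((½)*(¼)*(2 + ⅒))*15)*82 = (((½)*(¼)*(21/10))*15)*82 = ((21/80)*15)*82 = (63/16)*82 = 2583/8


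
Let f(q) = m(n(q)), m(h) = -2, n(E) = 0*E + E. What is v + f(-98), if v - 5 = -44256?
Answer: -44253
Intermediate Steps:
n(E) = E (n(E) = 0 + E = E)
v = -44251 (v = 5 - 44256 = -44251)
f(q) = -2
v + f(-98) = -44251 - 2 = -44253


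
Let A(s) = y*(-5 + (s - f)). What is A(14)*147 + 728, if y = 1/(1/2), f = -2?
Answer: 3962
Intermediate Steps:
y = 2 (y = 1/(1/2) = 2)
A(s) = -6 + 2*s (A(s) = 2*(-5 + (s - 1*(-2))) = 2*(-5 + (s + 2)) = 2*(-5 + (2 + s)) = 2*(-3 + s) = -6 + 2*s)
A(14)*147 + 728 = (-6 + 2*14)*147 + 728 = (-6 + 28)*147 + 728 = 22*147 + 728 = 3234 + 728 = 3962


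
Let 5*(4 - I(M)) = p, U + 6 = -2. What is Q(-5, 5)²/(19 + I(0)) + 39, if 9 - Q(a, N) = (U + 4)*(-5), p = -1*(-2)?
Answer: 5012/113 ≈ 44.354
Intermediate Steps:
U = -8 (U = -6 - 2 = -8)
p = 2
I(M) = 18/5 (I(M) = 4 - ⅕*2 = 4 - ⅖ = 18/5)
Q(a, N) = -11 (Q(a, N) = 9 - (-8 + 4)*(-5) = 9 - (-4)*(-5) = 9 - 1*20 = 9 - 20 = -11)
Q(-5, 5)²/(19 + I(0)) + 39 = (-11)²/(19 + 18/5) + 39 = 121/(113/5) + 39 = (5/113)*121 + 39 = 605/113 + 39 = 5012/113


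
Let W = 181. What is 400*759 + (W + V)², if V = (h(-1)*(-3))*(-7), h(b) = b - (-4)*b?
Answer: 309376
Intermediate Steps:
h(b) = 5*b (h(b) = b + 4*b = 5*b)
V = -105 (V = ((5*(-1))*(-3))*(-7) = -5*(-3)*(-7) = 15*(-7) = -105)
400*759 + (W + V)² = 400*759 + (181 - 105)² = 303600 + 76² = 303600 + 5776 = 309376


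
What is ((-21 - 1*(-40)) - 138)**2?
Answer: 14161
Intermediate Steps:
((-21 - 1*(-40)) - 138)**2 = ((-21 + 40) - 138)**2 = (19 - 138)**2 = (-119)**2 = 14161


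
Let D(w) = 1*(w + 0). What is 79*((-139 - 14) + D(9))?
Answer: -11376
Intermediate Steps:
D(w) = w (D(w) = 1*w = w)
79*((-139 - 14) + D(9)) = 79*((-139 - 14) + 9) = 79*(-153 + 9) = 79*(-144) = -11376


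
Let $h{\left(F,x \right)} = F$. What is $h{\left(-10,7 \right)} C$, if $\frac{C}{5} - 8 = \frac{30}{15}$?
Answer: $-500$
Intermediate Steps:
$C = 50$ ($C = 40 + 5 \cdot \frac{30}{15} = 40 + 5 \cdot 30 \cdot \frac{1}{15} = 40 + 5 \cdot 2 = 40 + 10 = 50$)
$h{\left(-10,7 \right)} C = \left(-10\right) 50 = -500$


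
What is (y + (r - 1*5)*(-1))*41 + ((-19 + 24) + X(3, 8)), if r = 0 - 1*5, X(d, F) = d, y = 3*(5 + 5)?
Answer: 1648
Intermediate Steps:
y = 30 (y = 3*10 = 30)
r = -5 (r = 0 - 5 = -5)
(y + (r - 1*5)*(-1))*41 + ((-19 + 24) + X(3, 8)) = (30 + (-5 - 1*5)*(-1))*41 + ((-19 + 24) + 3) = (30 + (-5 - 5)*(-1))*41 + (5 + 3) = (30 - 10*(-1))*41 + 8 = (30 + 10)*41 + 8 = 40*41 + 8 = 1640 + 8 = 1648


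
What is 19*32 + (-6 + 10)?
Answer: 612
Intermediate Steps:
19*32 + (-6 + 10) = 608 + 4 = 612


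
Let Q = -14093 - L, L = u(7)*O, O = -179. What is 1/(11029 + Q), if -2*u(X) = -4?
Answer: -1/2706 ≈ -0.00036955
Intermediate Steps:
u(X) = 2 (u(X) = -½*(-4) = 2)
L = -358 (L = 2*(-179) = -358)
Q = -13735 (Q = -14093 - 1*(-358) = -14093 + 358 = -13735)
1/(11029 + Q) = 1/(11029 - 13735) = 1/(-2706) = -1/2706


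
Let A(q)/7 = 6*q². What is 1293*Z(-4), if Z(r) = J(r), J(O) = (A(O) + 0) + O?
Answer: 863724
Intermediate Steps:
A(q) = 42*q² (A(q) = 7*(6*q²) = 42*q²)
J(O) = O + 42*O² (J(O) = (42*O² + 0) + O = 42*O² + O = O + 42*O²)
Z(r) = r*(1 + 42*r)
1293*Z(-4) = 1293*(-4*(1 + 42*(-4))) = 1293*(-4*(1 - 168)) = 1293*(-4*(-167)) = 1293*668 = 863724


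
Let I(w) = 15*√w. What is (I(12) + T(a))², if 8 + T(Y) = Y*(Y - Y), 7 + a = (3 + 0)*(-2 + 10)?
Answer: 2764 - 480*√3 ≈ 1932.6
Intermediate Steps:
a = 17 (a = -7 + (3 + 0)*(-2 + 10) = -7 + 3*8 = -7 + 24 = 17)
T(Y) = -8 (T(Y) = -8 + Y*(Y - Y) = -8 + Y*0 = -8 + 0 = -8)
(I(12) + T(a))² = (15*√12 - 8)² = (15*(2*√3) - 8)² = (30*√3 - 8)² = (-8 + 30*√3)²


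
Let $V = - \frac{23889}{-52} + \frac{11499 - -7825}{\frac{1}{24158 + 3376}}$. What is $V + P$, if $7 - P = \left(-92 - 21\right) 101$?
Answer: $\frac{27668102561}{52} \approx 5.3208 \cdot 10^{8}$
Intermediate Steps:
$P = 11420$ ($P = 7 - \left(-92 - 21\right) 101 = 7 - \left(-113\right) 101 = 7 - -11413 = 7 + 11413 = 11420$)
$V = \frac{27667508721}{52}$ ($V = \left(-23889\right) \left(- \frac{1}{52}\right) + \frac{11499 + 7825}{\frac{1}{27534}} = \frac{23889}{52} + 19324 \frac{1}{\frac{1}{27534}} = \frac{23889}{52} + 19324 \cdot 27534 = \frac{23889}{52} + 532067016 = \frac{27667508721}{52} \approx 5.3207 \cdot 10^{8}$)
$V + P = \frac{27667508721}{52} + 11420 = \frac{27668102561}{52}$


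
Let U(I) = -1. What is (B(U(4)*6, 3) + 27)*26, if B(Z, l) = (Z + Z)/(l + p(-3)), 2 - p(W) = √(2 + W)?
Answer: 642 - 12*I ≈ 642.0 - 12.0*I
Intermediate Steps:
p(W) = 2 - √(2 + W)
B(Z, l) = 2*Z/(2 + l - I) (B(Z, l) = (Z + Z)/(l + (2 - √(2 - 3))) = (2*Z)/(l + (2 - √(-1))) = (2*Z)/(l + (2 - I)) = (2*Z)/(2 + l - I) = 2*Z/(2 + l - I))
(B(U(4)*6, 3) + 27)*26 = (2*(-1*6)/(2 + 3 - I) + 27)*26 = (2*(-6)/(5 - I) + 27)*26 = (2*(-6)*((5 + I)/26) + 27)*26 = ((-30/13 - 6*I/13) + 27)*26 = (321/13 - 6*I/13)*26 = 642 - 12*I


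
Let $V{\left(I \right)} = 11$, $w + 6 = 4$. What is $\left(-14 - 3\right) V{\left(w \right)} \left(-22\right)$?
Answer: $4114$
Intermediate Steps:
$w = -2$ ($w = -6 + 4 = -2$)
$\left(-14 - 3\right) V{\left(w \right)} \left(-22\right) = \left(-14 - 3\right) 11 \left(-22\right) = \left(-17\right) 11 \left(-22\right) = \left(-187\right) \left(-22\right) = 4114$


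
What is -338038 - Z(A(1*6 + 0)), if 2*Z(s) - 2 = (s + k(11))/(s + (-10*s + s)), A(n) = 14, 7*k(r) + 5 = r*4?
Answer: -530045015/1568 ≈ -3.3804e+5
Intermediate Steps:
k(r) = -5/7 + 4*r/7 (k(r) = -5/7 + (r*4)/7 = -5/7 + (4*r)/7 = -5/7 + 4*r/7)
Z(s) = 1 - (39/7 + s)/(16*s) (Z(s) = 1 + ((s + (-5/7 + (4/7)*11))/(s + (-10*s + s)))/2 = 1 + ((s + (-5/7 + 44/7))/(s - 9*s))/2 = 1 + ((s + 39/7)/((-8*s)))/2 = 1 + ((39/7 + s)*(-1/(8*s)))/2 = 1 + (-(39/7 + s)/(8*s))/2 = 1 - (39/7 + s)/(16*s))
-338038 - Z(A(1*6 + 0)) = -338038 - 3*(-13 + 35*14)/(112*14) = -338038 - 3*(-13 + 490)/(112*14) = -338038 - 3*477/(112*14) = -338038 - 1*1431/1568 = -338038 - 1431/1568 = -530045015/1568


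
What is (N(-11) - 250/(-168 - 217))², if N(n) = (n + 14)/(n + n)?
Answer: 6241/23716 ≈ 0.26316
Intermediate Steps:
N(n) = (14 + n)/(2*n) (N(n) = (14 + n)/((2*n)) = (14 + n)*(1/(2*n)) = (14 + n)/(2*n))
(N(-11) - 250/(-168 - 217))² = ((½)*(14 - 11)/(-11) - 250/(-168 - 217))² = ((½)*(-1/11)*3 - 250/(-385))² = (-3/22 - 250*(-1/385))² = (-3/22 + 50/77)² = (79/154)² = 6241/23716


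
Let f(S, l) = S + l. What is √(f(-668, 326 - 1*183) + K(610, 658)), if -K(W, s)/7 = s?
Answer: I*√5131 ≈ 71.631*I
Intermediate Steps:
K(W, s) = -7*s
√(f(-668, 326 - 1*183) + K(610, 658)) = √((-668 + (326 - 1*183)) - 7*658) = √((-668 + (326 - 183)) - 4606) = √((-668 + 143) - 4606) = √(-525 - 4606) = √(-5131) = I*√5131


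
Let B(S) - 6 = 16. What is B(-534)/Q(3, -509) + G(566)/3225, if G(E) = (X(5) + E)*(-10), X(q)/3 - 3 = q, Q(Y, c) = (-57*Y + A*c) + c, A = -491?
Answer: -58817566/32151831 ≈ -1.8294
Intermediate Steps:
Q(Y, c) = -490*c - 57*Y (Q(Y, c) = (-57*Y - 491*c) + c = (-491*c - 57*Y) + c = -490*c - 57*Y)
B(S) = 22 (B(S) = 6 + 16 = 22)
X(q) = 9 + 3*q
G(E) = -240 - 10*E (G(E) = ((9 + 3*5) + E)*(-10) = ((9 + 15) + E)*(-10) = (24 + E)*(-10) = -240 - 10*E)
B(-534)/Q(3, -509) + G(566)/3225 = 22/(-490*(-509) - 57*3) + (-240 - 10*566)/3225 = 22/(249410 - 171) + (-240 - 5660)*(1/3225) = 22/249239 - 5900*1/3225 = 22*(1/249239) - 236/129 = 22/249239 - 236/129 = -58817566/32151831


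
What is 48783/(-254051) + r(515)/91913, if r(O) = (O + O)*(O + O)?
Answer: 37862702003/3335798509 ≈ 11.350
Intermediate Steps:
r(O) = 4*O**2 (r(O) = (2*O)*(2*O) = 4*O**2)
48783/(-254051) + r(515)/91913 = 48783/(-254051) + (4*515**2)/91913 = 48783*(-1/254051) + (4*265225)*(1/91913) = -6969/36293 + 1060900*(1/91913) = -6969/36293 + 1060900/91913 = 37862702003/3335798509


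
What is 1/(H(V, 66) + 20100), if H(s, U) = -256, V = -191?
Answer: 1/19844 ≈ 5.0393e-5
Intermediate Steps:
1/(H(V, 66) + 20100) = 1/(-256 + 20100) = 1/19844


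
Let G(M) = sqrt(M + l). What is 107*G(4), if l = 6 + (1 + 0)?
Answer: 107*sqrt(11) ≈ 354.88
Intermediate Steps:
l = 7 (l = 6 + 1 = 7)
G(M) = sqrt(7 + M) (G(M) = sqrt(M + 7) = sqrt(7 + M))
107*G(4) = 107*sqrt(7 + 4) = 107*sqrt(11)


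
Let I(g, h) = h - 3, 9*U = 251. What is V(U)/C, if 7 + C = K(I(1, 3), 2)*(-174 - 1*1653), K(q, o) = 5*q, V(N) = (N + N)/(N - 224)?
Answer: 502/12355 ≈ 0.040631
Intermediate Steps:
U = 251/9 (U = (1/9)*251 = 251/9 ≈ 27.889)
V(N) = 2*N/(-224 + N) (V(N) = (2*N)/(-224 + N) = 2*N/(-224 + N))
I(g, h) = -3 + h
C = -7 (C = -7 + (5*(-3 + 3))*(-174 - 1*1653) = -7 + (5*0)*(-174 - 1653) = -7 + 0*(-1827) = -7 + 0 = -7)
V(U)/C = (2*(251/9)/(-224 + 251/9))/(-7) = (2*(251/9)/(-1765/9))*(-1/7) = (2*(251/9)*(-9/1765))*(-1/7) = -502/1765*(-1/7) = 502/12355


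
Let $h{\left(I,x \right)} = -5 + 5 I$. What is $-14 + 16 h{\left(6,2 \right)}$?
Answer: $386$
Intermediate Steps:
$-14 + 16 h{\left(6,2 \right)} = -14 + 16 \left(-5 + 5 \cdot 6\right) = -14 + 16 \left(-5 + 30\right) = -14 + 16 \cdot 25 = -14 + 400 = 386$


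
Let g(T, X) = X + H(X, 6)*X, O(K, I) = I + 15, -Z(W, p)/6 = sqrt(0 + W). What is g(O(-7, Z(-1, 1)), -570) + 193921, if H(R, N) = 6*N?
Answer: 172831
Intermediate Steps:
Z(W, p) = -6*sqrt(W) (Z(W, p) = -6*sqrt(0 + W) = -6*sqrt(W))
O(K, I) = 15 + I
g(T, X) = 37*X (g(T, X) = X + (6*6)*X = X + 36*X = 37*X)
g(O(-7, Z(-1, 1)), -570) + 193921 = 37*(-570) + 193921 = -21090 + 193921 = 172831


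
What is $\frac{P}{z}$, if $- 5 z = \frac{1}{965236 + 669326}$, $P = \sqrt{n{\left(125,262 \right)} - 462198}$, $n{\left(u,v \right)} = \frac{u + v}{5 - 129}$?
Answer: $- \frac{4086405 i \sqrt{1776701109}}{31} \approx - 5.5563 \cdot 10^{9} i$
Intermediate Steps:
$n{\left(u,v \right)} = - \frac{u}{124} - \frac{v}{124}$ ($n{\left(u,v \right)} = \frac{u + v}{-124} = \left(u + v\right) \left(- \frac{1}{124}\right) = - \frac{u}{124} - \frac{v}{124}$)
$P = \frac{i \sqrt{1776701109}}{62}$ ($P = \sqrt{\left(\left(- \frac{1}{124}\right) 125 - \frac{131}{62}\right) - 462198} = \sqrt{\left(- \frac{125}{124} - \frac{131}{62}\right) - 462198} = \sqrt{- \frac{387}{124} - 462198} = \sqrt{- \frac{57312939}{124}} = \frac{i \sqrt{1776701109}}{62} \approx 679.85 i$)
$z = - \frac{1}{8172810}$ ($z = - \frac{1}{5 \left(965236 + 669326\right)} = - \frac{1}{5 \cdot 1634562} = \left(- \frac{1}{5}\right) \frac{1}{1634562} = - \frac{1}{8172810} \approx -1.2236 \cdot 10^{-7}$)
$\frac{P}{z} = \frac{\frac{1}{62} i \sqrt{1776701109}}{- \frac{1}{8172810}} = \frac{i \sqrt{1776701109}}{62} \left(-8172810\right) = - \frac{4086405 i \sqrt{1776701109}}{31}$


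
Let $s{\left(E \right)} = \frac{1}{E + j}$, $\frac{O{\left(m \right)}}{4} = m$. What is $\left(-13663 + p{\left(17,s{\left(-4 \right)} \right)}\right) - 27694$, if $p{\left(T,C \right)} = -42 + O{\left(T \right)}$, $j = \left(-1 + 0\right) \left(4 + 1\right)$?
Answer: $-41331$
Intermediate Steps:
$O{\left(m \right)} = 4 m$
$j = -5$ ($j = \left(-1\right) 5 = -5$)
$s{\left(E \right)} = \frac{1}{-5 + E}$ ($s{\left(E \right)} = \frac{1}{E - 5} = \frac{1}{-5 + E}$)
$p{\left(T,C \right)} = -42 + 4 T$
$\left(-13663 + p{\left(17,s{\left(-4 \right)} \right)}\right) - 27694 = \left(-13663 + \left(-42 + 4 \cdot 17\right)\right) - 27694 = \left(-13663 + \left(-42 + 68\right)\right) - 27694 = \left(-13663 + 26\right) - 27694 = -13637 - 27694 = -41331$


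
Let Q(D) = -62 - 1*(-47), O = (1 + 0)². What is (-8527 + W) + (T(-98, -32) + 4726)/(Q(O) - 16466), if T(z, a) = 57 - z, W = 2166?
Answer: -104840522/16481 ≈ -6361.3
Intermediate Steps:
O = 1 (O = 1² = 1)
Q(D) = -15 (Q(D) = -62 + 47 = -15)
(-8527 + W) + (T(-98, -32) + 4726)/(Q(O) - 16466) = (-8527 + 2166) + ((57 - 1*(-98)) + 4726)/(-15 - 16466) = -6361 + ((57 + 98) + 4726)/(-16481) = -6361 + (155 + 4726)*(-1/16481) = -6361 + 4881*(-1/16481) = -6361 - 4881/16481 = -104840522/16481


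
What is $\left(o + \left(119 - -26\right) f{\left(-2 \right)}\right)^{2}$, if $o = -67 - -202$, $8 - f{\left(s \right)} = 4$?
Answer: $511225$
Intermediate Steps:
$f{\left(s \right)} = 4$ ($f{\left(s \right)} = 8 - 4 = 4$)
$o = 135$ ($o = -67 + 202 = 135$)
$\left(o + \left(119 - -26\right) f{\left(-2 \right)}\right)^{2} = \left(135 + \left(119 - -26\right) 4\right)^{2} = \left(135 + \left(119 + 26\right) 4\right)^{2} = \left(135 + 145 \cdot 4\right)^{2} = \left(135 + 580\right)^{2} = 715^{2} = 511225$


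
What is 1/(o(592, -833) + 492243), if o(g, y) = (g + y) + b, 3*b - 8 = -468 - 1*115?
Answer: 3/1475431 ≈ 2.0333e-6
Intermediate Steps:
b = -575/3 (b = 8/3 + (-468 - 1*115)/3 = 8/3 + (-468 - 115)/3 = 8/3 + (1/3)*(-583) = 8/3 - 583/3 = -575/3 ≈ -191.67)
o(g, y) = -575/3 + g + y (o(g, y) = (g + y) - 575/3 = -575/3 + g + y)
1/(o(592, -833) + 492243) = 1/((-575/3 + 592 - 833) + 492243) = 1/(-1298/3 + 492243) = 1/(1475431/3) = 3/1475431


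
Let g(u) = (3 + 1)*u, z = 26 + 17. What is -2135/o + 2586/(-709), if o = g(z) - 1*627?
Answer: 9631/9217 ≈ 1.0449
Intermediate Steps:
z = 43
g(u) = 4*u
o = -455 (o = 4*43 - 1*627 = 172 - 627 = -455)
-2135/o + 2586/(-709) = -2135/(-455) + 2586/(-709) = -2135*(-1/455) + 2586*(-1/709) = 61/13 - 2586/709 = 9631/9217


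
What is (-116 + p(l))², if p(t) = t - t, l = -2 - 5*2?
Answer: 13456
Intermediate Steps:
l = -12 (l = -2 - 10 = -12)
p(t) = 0
(-116 + p(l))² = (-116 + 0)² = (-116)² = 13456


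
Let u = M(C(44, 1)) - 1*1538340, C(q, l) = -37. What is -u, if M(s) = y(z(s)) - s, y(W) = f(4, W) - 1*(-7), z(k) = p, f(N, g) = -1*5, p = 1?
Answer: 1538301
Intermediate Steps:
f(N, g) = -5
z(k) = 1
y(W) = 2 (y(W) = -5 - 1*(-7) = -5 + 7 = 2)
M(s) = 2 - s
u = -1538301 (u = (2 - 1*(-37)) - 1*1538340 = (2 + 37) - 1538340 = 39 - 1538340 = -1538301)
-u = -1*(-1538301) = 1538301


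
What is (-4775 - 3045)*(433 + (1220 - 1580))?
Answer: -570860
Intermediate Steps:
(-4775 - 3045)*(433 + (1220 - 1580)) = -7820*(433 - 360) = -7820*73 = -570860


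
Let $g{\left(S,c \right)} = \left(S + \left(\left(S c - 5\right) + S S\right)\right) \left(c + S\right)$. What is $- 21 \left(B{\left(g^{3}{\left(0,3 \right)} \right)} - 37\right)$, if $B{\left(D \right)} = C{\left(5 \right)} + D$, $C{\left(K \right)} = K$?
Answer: $71547$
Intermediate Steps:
$g{\left(S,c \right)} = \left(S + c\right) \left(-5 + S + S^{2} + S c\right)$ ($g{\left(S,c \right)} = \left(S + \left(\left(-5 + S c\right) + S^{2}\right)\right) \left(S + c\right) = \left(S + \left(-5 + S^{2} + S c\right)\right) \left(S + c\right) = \left(-5 + S + S^{2} + S c\right) \left(S + c\right) = \left(S + c\right) \left(-5 + S + S^{2} + S c\right)$)
$B{\left(D \right)} = 5 + D$
$- 21 \left(B{\left(g^{3}{\left(0,3 \right)} \right)} - 37\right) = - 21 \left(\left(5 + \left(0^{2} + 0^{3} - 0 - 15 + 0 \cdot 3 + 0 \cdot 3^{2} + 2 \cdot 3 \cdot 0^{2}\right)^{3}\right) - 37\right) = - 21 \left(\left(5 + \left(0 + 0 + 0 - 15 + 0 + 0 \cdot 9 + 2 \cdot 3 \cdot 0\right)^{3}\right) - 37\right) = - 21 \left(\left(5 + \left(0 + 0 + 0 - 15 + 0 + 0 + 0\right)^{3}\right) - 37\right) = - 21 \left(\left(5 + \left(-15\right)^{3}\right) - 37\right) = - 21 \left(\left(5 - 3375\right) - 37\right) = - 21 \left(-3370 - 37\right) = \left(-21\right) \left(-3407\right) = 71547$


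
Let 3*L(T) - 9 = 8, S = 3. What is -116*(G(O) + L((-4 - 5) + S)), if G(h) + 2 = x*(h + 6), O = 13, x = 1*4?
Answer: -27724/3 ≈ -9241.3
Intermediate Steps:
x = 4
L(T) = 17/3 (L(T) = 3 + (⅓)*8 = 3 + 8/3 = 17/3)
G(h) = 22 + 4*h (G(h) = -2 + 4*(h + 6) = -2 + 4*(6 + h) = -2 + (24 + 4*h) = 22 + 4*h)
-116*(G(O) + L((-4 - 5) + S)) = -116*((22 + 4*13) + 17/3) = -116*((22 + 52) + 17/3) = -116*(74 + 17/3) = -116*239/3 = -27724/3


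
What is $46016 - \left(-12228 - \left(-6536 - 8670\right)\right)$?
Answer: $43038$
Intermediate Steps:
$46016 - \left(-12228 - \left(-6536 - 8670\right)\right) = 46016 - \left(-12228 - -15206\right) = 46016 - \left(-12228 + 15206\right) = 46016 - 2978 = 43038$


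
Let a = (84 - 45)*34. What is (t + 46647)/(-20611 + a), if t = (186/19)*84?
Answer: -901917/366415 ≈ -2.4615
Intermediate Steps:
a = 1326 (a = 39*34 = 1326)
t = 15624/19 (t = (186*(1/19))*84 = (186/19)*84 = 15624/19 ≈ 822.32)
(t + 46647)/(-20611 + a) = (15624/19 + 46647)/(-20611 + 1326) = (901917/19)/(-19285) = (901917/19)*(-1/19285) = -901917/366415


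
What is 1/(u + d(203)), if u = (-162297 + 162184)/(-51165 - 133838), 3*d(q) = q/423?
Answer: 234768807/37699006 ≈ 6.2275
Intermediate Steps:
d(q) = q/1269 (d(q) = (q/423)/3 = q/1269)
u = 113/185003 (u = -113/(-185003) = -113*(-1/185003) = 113/185003 ≈ 0.00061080)
1/(u + d(203)) = 1/(113/185003 + (1/1269)*203) = 1/(113/185003 + 203/1269) = 1/(37699006/234768807) = 234768807/37699006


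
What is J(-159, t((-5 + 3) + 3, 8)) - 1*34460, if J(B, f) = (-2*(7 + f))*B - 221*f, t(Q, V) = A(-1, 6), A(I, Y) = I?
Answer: -32331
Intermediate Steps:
t(Q, V) = -1
J(B, f) = -221*f + B*(-14 - 2*f) (J(B, f) = (-14 - 2*f)*B - 221*f = B*(-14 - 2*f) - 221*f = -221*f + B*(-14 - 2*f))
J(-159, t((-5 + 3) + 3, 8)) - 1*34460 = (-221*(-1) - 14*(-159) - 2*(-159)*(-1)) - 1*34460 = (221 + 2226 - 318) - 34460 = 2129 - 34460 = -32331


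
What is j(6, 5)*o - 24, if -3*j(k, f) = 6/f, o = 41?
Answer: -202/5 ≈ -40.400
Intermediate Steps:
j(k, f) = -2/f
j(6, 5)*o - 24 = -2/5*41 - 24 = -2*⅕*41 - 24 = -⅖*41 - 24 = -82/5 - 24 = -202/5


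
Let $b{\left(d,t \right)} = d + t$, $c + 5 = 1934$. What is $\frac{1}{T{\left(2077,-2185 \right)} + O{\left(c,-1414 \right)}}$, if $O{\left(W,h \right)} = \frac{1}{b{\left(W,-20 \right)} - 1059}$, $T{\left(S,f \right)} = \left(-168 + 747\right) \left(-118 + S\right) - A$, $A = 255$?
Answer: $\frac{850}{963905101} \approx 8.8183 \cdot 10^{-7}$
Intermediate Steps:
$c = 1929$ ($c = -5 + 1934 = 1929$)
$T{\left(S,f \right)} = -68577 + 579 S$ ($T{\left(S,f \right)} = \left(-168 + 747\right) \left(-118 + S\right) - 255 = 579 \left(-118 + S\right) - 255 = \left(-68322 + 579 S\right) - 255 = -68577 + 579 S$)
$O{\left(W,h \right)} = \frac{1}{-1079 + W}$ ($O{\left(W,h \right)} = \frac{1}{\left(W - 20\right) - 1059} = \frac{1}{\left(-20 + W\right) - 1059} = \frac{1}{-1079 + W}$)
$\frac{1}{T{\left(2077,-2185 \right)} + O{\left(c,-1414 \right)}} = \frac{1}{\left(-68577 + 579 \cdot 2077\right) + \frac{1}{-1079 + 1929}} = \frac{1}{\left(-68577 + 1202583\right) + \frac{1}{850}} = \frac{1}{1134006 + \frac{1}{850}} = \frac{1}{\frac{963905101}{850}} = \frac{850}{963905101}$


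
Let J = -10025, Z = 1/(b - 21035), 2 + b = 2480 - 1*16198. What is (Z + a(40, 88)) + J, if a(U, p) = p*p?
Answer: -79276156/34755 ≈ -2281.0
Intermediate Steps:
b = -13720 (b = -2 + (2480 - 1*16198) = -2 + (2480 - 16198) = -2 - 13718 = -13720)
a(U, p) = p**2
Z = -1/34755 (Z = 1/(-13720 - 21035) = 1/(-34755) = -1/34755 ≈ -2.8773e-5)
(Z + a(40, 88)) + J = (-1/34755 + 88**2) - 10025 = (-1/34755 + 7744) - 10025 = 269142719/34755 - 10025 = -79276156/34755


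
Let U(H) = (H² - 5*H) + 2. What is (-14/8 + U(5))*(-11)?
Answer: -11/4 ≈ -2.7500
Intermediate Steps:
U(H) = 2 + H² - 5*H
(-14/8 + U(5))*(-11) = (-14/8 + (2 + 5² - 5*5))*(-11) = (-14*⅛ + (2 + 25 - 25))*(-11) = (-7/4 + 2)*(-11) = (¼)*(-11) = -11/4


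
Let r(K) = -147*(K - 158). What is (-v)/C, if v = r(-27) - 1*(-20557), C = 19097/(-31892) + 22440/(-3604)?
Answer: 80714059552/11536501 ≈ 6996.4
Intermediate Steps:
C = -11536501/1690276 (C = 19097*(-1/31892) + 22440*(-1/3604) = -19097/31892 - 330/53 = -11536501/1690276 ≈ -6.8252)
r(K) = 23226 - 147*K (r(K) = -147*(-158 + K) = 23226 - 147*K)
v = 47752 (v = (23226 - 147*(-27)) - 1*(-20557) = (23226 + 3969) + 20557 = 27195 + 20557 = 47752)
(-v)/C = (-1*47752)/(-11536501/1690276) = -47752*(-1690276/11536501) = 80714059552/11536501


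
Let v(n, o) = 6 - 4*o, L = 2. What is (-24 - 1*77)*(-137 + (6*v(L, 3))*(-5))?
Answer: -4343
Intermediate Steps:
(-24 - 1*77)*(-137 + (6*v(L, 3))*(-5)) = (-24 - 1*77)*(-137 + (6*(6 - 4*3))*(-5)) = (-24 - 77)*(-137 + (6*(6 - 12))*(-5)) = -101*(-137 + (6*(-6))*(-5)) = -101*(-137 - 36*(-5)) = -101*(-137 + 180) = -101*43 = -4343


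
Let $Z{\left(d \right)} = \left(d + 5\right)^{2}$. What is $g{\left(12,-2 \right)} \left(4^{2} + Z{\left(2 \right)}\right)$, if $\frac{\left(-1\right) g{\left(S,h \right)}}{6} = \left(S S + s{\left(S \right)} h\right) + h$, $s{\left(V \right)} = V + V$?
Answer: $-36660$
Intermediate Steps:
$s{\left(V \right)} = 2 V$
$g{\left(S,h \right)} = - 6 h - 6 S^{2} - 12 S h$ ($g{\left(S,h \right)} = - 6 \left(\left(S S + 2 S h\right) + h\right) = - 6 \left(\left(S^{2} + 2 S h\right) + h\right) = - 6 \left(h + S^{2} + 2 S h\right) = - 6 h - 6 S^{2} - 12 S h$)
$Z{\left(d \right)} = \left(5 + d\right)^{2}$
$g{\left(12,-2 \right)} \left(4^{2} + Z{\left(2 \right)}\right) = \left(\left(-6\right) \left(-2\right) - 6 \cdot 12^{2} - 144 \left(-2\right)\right) \left(4^{2} + \left(5 + 2\right)^{2}\right) = \left(12 - 864 + 288\right) \left(16 + 7^{2}\right) = \left(12 - 864 + 288\right) \left(16 + 49\right) = \left(-564\right) 65 = -36660$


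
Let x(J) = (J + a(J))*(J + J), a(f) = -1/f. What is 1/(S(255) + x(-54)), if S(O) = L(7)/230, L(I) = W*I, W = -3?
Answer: 230/1340879 ≈ 0.00017153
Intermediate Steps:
L(I) = -3*I
S(O) = -21/230 (S(O) = -3*7/230 = -21*1/230 = -21/230)
x(J) = 2*J*(J - 1/J) (x(J) = (J - 1/J)*(J + J) = (J - 1/J)*(2*J) = 2*J*(J - 1/J))
1/(S(255) + x(-54)) = 1/(-21/230 + (-2 + 2*(-54)²)) = 1/(-21/230 + (-2 + 2*2916)) = 1/(-21/230 + (-2 + 5832)) = 1/(-21/230 + 5830) = 1/(1340879/230) = 230/1340879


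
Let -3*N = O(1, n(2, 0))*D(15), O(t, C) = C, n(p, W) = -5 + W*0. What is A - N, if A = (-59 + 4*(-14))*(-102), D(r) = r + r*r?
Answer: 11330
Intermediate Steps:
n(p, W) = -5 (n(p, W) = -5 + 0 = -5)
D(r) = r + r²
A = 11730 (A = (-59 - 56)*(-102) = -115*(-102) = 11730)
N = 400 (N = -(-5)*15*(1 + 15)/3 = -(-5)*15*16/3 = -(-5)*240/3 = -⅓*(-1200) = 400)
A - N = 11730 - 1*400 = 11730 - 400 = 11330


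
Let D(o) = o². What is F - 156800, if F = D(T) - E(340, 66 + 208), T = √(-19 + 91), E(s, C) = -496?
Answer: -156232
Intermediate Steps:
T = 6*√2 (T = √72 = 6*√2 ≈ 8.4853)
F = 568 (F = (6*√2)² - 1*(-496) = 72 + 496 = 568)
F - 156800 = 568 - 156800 = -156232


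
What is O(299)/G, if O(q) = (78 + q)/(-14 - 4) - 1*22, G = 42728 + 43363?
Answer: -773/1549638 ≈ -0.00049883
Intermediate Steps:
G = 86091
O(q) = -79/3 - q/18 (O(q) = (78 + q)/(-18) - 22 = (78 + q)*(-1/18) - 22 = (-13/3 - q/18) - 22 = -79/3 - q/18)
O(299)/G = (-79/3 - 1/18*299)/86091 = (-79/3 - 299/18)*(1/86091) = -773/18*1/86091 = -773/1549638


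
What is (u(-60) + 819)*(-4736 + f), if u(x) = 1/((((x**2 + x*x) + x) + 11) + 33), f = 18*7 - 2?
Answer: -6783902641/1796 ≈ -3.7772e+6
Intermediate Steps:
f = 124 (f = 126 - 2 = 124)
u(x) = 1/(44 + x + 2*x**2) (u(x) = 1/((((x**2 + x**2) + x) + 11) + 33) = 1/(((2*x**2 + x) + 11) + 33) = 1/(((x + 2*x**2) + 11) + 33) = 1/((11 + x + 2*x**2) + 33) = 1/(44 + x + 2*x**2))
(u(-60) + 819)*(-4736 + f) = (1/(44 - 60 + 2*(-60)**2) + 819)*(-4736 + 124) = (1/(44 - 60 + 2*3600) + 819)*(-4612) = (1/(44 - 60 + 7200) + 819)*(-4612) = (1/7184 + 819)*(-4612) = (5883697/7184)*(-4612) = -6783902641/1796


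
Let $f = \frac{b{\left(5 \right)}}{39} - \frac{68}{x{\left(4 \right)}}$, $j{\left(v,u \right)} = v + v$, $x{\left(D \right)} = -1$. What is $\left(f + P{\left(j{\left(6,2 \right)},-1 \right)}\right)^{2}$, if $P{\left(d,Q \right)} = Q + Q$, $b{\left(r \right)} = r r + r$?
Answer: $\frac{753424}{169} \approx 4458.1$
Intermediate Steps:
$b{\left(r \right)} = r + r^{2}$ ($b{\left(r \right)} = r^{2} + r = r + r^{2}$)
$j{\left(v,u \right)} = 2 v$
$P{\left(d,Q \right)} = 2 Q$
$f = \frac{894}{13}$ ($f = \frac{5 \left(1 + 5\right)}{39} - \frac{68}{-1} = 5 \cdot 6 \cdot \frac{1}{39} - -68 = 30 \cdot \frac{1}{39} + 68 = \frac{10}{13} + 68 = \frac{894}{13} \approx 68.769$)
$\left(f + P{\left(j{\left(6,2 \right)},-1 \right)}\right)^{2} = \left(\frac{894}{13} + 2 \left(-1\right)\right)^{2} = \left(\frac{894}{13} - 2\right)^{2} = \left(\frac{868}{13}\right)^{2} = \frac{753424}{169}$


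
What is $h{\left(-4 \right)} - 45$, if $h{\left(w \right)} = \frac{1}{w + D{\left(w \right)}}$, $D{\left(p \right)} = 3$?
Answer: $-46$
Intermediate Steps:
$h{\left(w \right)} = \frac{1}{3 + w}$ ($h{\left(w \right)} = \frac{1}{w + 3} = \frac{1}{3 + w}$)
$h{\left(-4 \right)} - 45 = \frac{1}{3 - 4} - 45 = \frac{1}{-1} - 45 = -1 - 45 = -46$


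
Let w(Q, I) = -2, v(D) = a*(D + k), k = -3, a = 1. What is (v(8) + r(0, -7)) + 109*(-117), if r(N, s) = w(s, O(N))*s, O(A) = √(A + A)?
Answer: -12734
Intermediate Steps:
O(A) = √2*√A (O(A) = √(2*A) = √2*√A)
v(D) = -3 + D (v(D) = 1*(D - 3) = 1*(-3 + D) = -3 + D)
r(N, s) = -2*s
(v(8) + r(0, -7)) + 109*(-117) = ((-3 + 8) - 2*(-7)) + 109*(-117) = (5 + 14) - 12753 = 19 - 12753 = -12734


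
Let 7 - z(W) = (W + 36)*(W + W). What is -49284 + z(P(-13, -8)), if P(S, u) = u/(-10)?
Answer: -1233397/25 ≈ -49336.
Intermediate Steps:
P(S, u) = -u/10 (P(S, u) = u*(-⅒) = -u/10)
z(W) = 7 - 2*W*(36 + W) (z(W) = 7 - (W + 36)*(W + W) = 7 - (36 + W)*2*W = 7 - 2*W*(36 + W))
-49284 + z(P(-13, -8)) = -49284 + (7 - (-36)*(-8)/5 - 2*(-⅒*(-8))²) = -49284 + (7 - 72*⅘ - 2*(⅘)²) = -49284 + (7 - 288/5 - 2*16/25) = -49284 + (7 - 288/5 - 32/25) = -49284 - 1297/25 = -1233397/25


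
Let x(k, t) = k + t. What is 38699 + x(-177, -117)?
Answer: 38405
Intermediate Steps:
38699 + x(-177, -117) = 38699 + (-177 - 117) = 38699 - 294 = 38405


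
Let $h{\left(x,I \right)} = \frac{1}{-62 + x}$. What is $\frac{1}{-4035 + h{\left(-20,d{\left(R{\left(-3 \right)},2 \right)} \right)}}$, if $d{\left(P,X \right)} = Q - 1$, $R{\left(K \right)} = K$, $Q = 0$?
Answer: $- \frac{82}{330871} \approx -0.00024783$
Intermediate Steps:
$d{\left(P,X \right)} = -1$ ($d{\left(P,X \right)} = 0 - 1 = -1$)
$\frac{1}{-4035 + h{\left(-20,d{\left(R{\left(-3 \right)},2 \right)} \right)}} = \frac{1}{-4035 + \frac{1}{-62 - 20}} = \frac{1}{-4035 + \frac{1}{-82}} = \frac{1}{-4035 - \frac{1}{82}} = \frac{1}{- \frac{330871}{82}} = - \frac{82}{330871}$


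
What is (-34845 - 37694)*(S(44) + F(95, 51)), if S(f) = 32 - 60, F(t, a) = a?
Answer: -1668397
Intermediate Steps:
S(f) = -28
(-34845 - 37694)*(S(44) + F(95, 51)) = (-34845 - 37694)*(-28 + 51) = -72539*23 = -1668397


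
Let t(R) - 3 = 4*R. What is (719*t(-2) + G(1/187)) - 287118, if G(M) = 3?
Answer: -290710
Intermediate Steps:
t(R) = 3 + 4*R
(719*t(-2) + G(1/187)) - 287118 = (719*(3 + 4*(-2)) + 3) - 287118 = (719*(3 - 8) + 3) - 287118 = (719*(-5) + 3) - 287118 = (-3595 + 3) - 287118 = -3592 - 287118 = -290710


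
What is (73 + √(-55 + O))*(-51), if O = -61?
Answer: -3723 - 102*I*√29 ≈ -3723.0 - 549.29*I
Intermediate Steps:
(73 + √(-55 + O))*(-51) = (73 + √(-55 - 61))*(-51) = (73 + √(-116))*(-51) = (73 + 2*I*√29)*(-51) = -3723 - 102*I*√29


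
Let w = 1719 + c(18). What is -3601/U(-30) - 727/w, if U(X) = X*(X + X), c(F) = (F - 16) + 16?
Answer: -93377/38600 ≈ -2.4191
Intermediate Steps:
c(F) = F (c(F) = (-16 + F) + 16 = F)
U(X) = 2*X² (U(X) = X*(2*X) = 2*X²)
w = 1737 (w = 1719 + 18 = 1737)
-3601/U(-30) - 727/w = -3601/(2*(-30)²) - 727/1737 = -3601/(2*900) - 727*1/1737 = -3601/1800 - 727/1737 = -93377/38600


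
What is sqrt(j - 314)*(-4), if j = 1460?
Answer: -4*sqrt(1146) ≈ -135.41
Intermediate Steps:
sqrt(j - 314)*(-4) = sqrt(1460 - 314)*(-4) = sqrt(1146)*(-4) = -4*sqrt(1146)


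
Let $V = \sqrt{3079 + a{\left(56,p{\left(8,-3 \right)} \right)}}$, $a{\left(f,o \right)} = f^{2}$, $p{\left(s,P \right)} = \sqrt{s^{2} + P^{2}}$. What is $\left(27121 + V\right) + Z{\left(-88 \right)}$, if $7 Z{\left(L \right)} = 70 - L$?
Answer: $\frac{190005}{7} + \sqrt{6215} \approx 27222.0$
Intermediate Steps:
$p{\left(s,P \right)} = \sqrt{P^{2} + s^{2}}$
$Z{\left(L \right)} = 10 - \frac{L}{7}$ ($Z{\left(L \right)} = \frac{70 - L}{7} = 10 - \frac{L}{7}$)
$V = \sqrt{6215}$ ($V = \sqrt{3079 + 56^{2}} = \sqrt{3079 + 3136} = \sqrt{6215} \approx 78.835$)
$\left(27121 + V\right) + Z{\left(-88 \right)} = \left(27121 + \sqrt{6215}\right) + \left(10 - - \frac{88}{7}\right) = \left(27121 + \sqrt{6215}\right) + \left(10 + \frac{88}{7}\right) = \left(27121 + \sqrt{6215}\right) + \frac{158}{7} = \frac{190005}{7} + \sqrt{6215}$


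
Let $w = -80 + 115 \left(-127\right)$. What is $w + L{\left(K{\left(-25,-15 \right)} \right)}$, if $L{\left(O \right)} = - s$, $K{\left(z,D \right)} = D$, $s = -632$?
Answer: $-14053$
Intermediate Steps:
$L{\left(O \right)} = 632$ ($L{\left(O \right)} = \left(-1\right) \left(-632\right) = 632$)
$w = -14685$ ($w = -80 - 14605 = -14685$)
$w + L{\left(K{\left(-25,-15 \right)} \right)} = -14685 + 632 = -14053$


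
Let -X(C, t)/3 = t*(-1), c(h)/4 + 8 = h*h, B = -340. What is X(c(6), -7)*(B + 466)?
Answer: -2646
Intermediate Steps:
c(h) = -32 + 4*h**2 (c(h) = -32 + 4*(h*h) = -32 + 4*h**2)
X(C, t) = 3*t (X(C, t) = -3*t*(-1) = -(-3)*t = 3*t)
X(c(6), -7)*(B + 466) = (3*(-7))*(-340 + 466) = -21*126 = -2646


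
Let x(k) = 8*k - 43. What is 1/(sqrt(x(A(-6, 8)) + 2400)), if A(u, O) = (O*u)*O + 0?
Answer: -I*sqrt(715)/715 ≈ -0.037398*I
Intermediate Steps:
A(u, O) = u*O**2 (A(u, O) = u*O**2 + 0 = u*O**2)
x(k) = -43 + 8*k
1/(sqrt(x(A(-6, 8)) + 2400)) = 1/(sqrt((-43 + 8*(-6*8**2)) + 2400)) = 1/(sqrt((-43 + 8*(-6*64)) + 2400)) = 1/(sqrt((-43 + 8*(-384)) + 2400)) = 1/(sqrt((-43 - 3072) + 2400)) = 1/(sqrt(-3115 + 2400)) = 1/(sqrt(-715)) = 1/(I*sqrt(715)) = -I*sqrt(715)/715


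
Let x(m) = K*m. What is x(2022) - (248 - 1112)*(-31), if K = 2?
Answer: -22740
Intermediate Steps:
x(m) = 2*m
x(2022) - (248 - 1112)*(-31) = 2*2022 - (248 - 1112)*(-31) = 4044 - (-864)*(-31) = 4044 - 1*26784 = 4044 - 26784 = -22740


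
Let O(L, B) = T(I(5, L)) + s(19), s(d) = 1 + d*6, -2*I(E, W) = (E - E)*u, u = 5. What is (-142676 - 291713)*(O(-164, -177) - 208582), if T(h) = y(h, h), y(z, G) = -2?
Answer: 90556640441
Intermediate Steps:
I(E, W) = 0 (I(E, W) = -(E - E)*5/2 = -0*5 = -½*0 = 0)
T(h) = -2
s(d) = 1 + 6*d
O(L, B) = 113 (O(L, B) = -2 + (1 + 6*19) = -2 + (1 + 114) = -2 + 115 = 113)
(-142676 - 291713)*(O(-164, -177) - 208582) = (-142676 - 291713)*(113 - 208582) = -434389*(-208469) = 90556640441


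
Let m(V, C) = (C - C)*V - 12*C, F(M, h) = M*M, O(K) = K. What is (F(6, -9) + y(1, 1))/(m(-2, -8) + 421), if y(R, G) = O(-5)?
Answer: 31/517 ≈ 0.059961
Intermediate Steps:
y(R, G) = -5
F(M, h) = M²
m(V, C) = -12*C (m(V, C) = 0*V - 12*C = 0 - 12*C = -12*C)
(F(6, -9) + y(1, 1))/(m(-2, -8) + 421) = (6² - 5)/(-12*(-8) + 421) = (36 - 5)/(96 + 421) = 31/517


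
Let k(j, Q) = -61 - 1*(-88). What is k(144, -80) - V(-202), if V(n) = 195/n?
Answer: 5649/202 ≈ 27.965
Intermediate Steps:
k(j, Q) = 27 (k(j, Q) = -61 + 88 = 27)
k(144, -80) - V(-202) = 27 - 195/(-202) = 27 - 195*(-1)/202 = 27 - 1*(-195/202) = 27 + 195/202 = 5649/202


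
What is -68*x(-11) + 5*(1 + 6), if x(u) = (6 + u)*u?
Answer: -3705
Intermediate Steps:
x(u) = u*(6 + u)
-68*x(-11) + 5*(1 + 6) = -(-748)*(6 - 11) + 5*(1 + 6) = -(-748)*(-5) + 5*7 = -68*55 + 35 = -3740 + 35 = -3705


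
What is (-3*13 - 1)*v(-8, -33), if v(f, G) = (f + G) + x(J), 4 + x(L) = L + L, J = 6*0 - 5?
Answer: 2200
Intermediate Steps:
J = -5 (J = 0 - 5 = -5)
x(L) = -4 + 2*L (x(L) = -4 + (L + L) = -4 + 2*L)
v(f, G) = -14 + G + f (v(f, G) = (f + G) + (-4 + 2*(-5)) = (G + f) + (-4 - 10) = (G + f) - 14 = -14 + G + f)
(-3*13 - 1)*v(-8, -33) = (-3*13 - 1)*(-14 - 33 - 8) = (-39 - 1)*(-55) = -40*(-55) = 2200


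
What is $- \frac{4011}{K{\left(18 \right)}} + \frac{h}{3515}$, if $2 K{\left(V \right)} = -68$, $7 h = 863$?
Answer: $\frac{98719997}{836570} \approx 118.01$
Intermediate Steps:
$h = \frac{863}{7}$ ($h = \frac{1}{7} \cdot 863 = \frac{863}{7} \approx 123.29$)
$K{\left(V \right)} = -34$ ($K{\left(V \right)} = \frac{1}{2} \left(-68\right) = -34$)
$- \frac{4011}{K{\left(18 \right)}} + \frac{h}{3515} = - \frac{4011}{-34} + \frac{863}{7 \cdot 3515} = \left(-4011\right) \left(- \frac{1}{34}\right) + \frac{863}{7} \cdot \frac{1}{3515} = \frac{4011}{34} + \frac{863}{24605} = \frac{98719997}{836570}$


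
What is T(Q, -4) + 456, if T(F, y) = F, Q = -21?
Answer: 435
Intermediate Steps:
T(Q, -4) + 456 = -21 + 456 = 435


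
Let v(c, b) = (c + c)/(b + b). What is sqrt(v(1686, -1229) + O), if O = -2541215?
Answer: I*sqrt(3838357397909)/1229 ≈ 1594.1*I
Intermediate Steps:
v(c, b) = c/b (v(c, b) = (2*c)/((2*b)) = (2*c)*(1/(2*b)) = c/b)
sqrt(v(1686, -1229) + O) = sqrt(1686/(-1229) - 2541215) = sqrt(1686*(-1/1229) - 2541215) = sqrt(-1686/1229 - 2541215) = sqrt(-3123154921/1229) = I*sqrt(3838357397909)/1229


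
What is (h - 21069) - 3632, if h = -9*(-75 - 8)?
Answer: -23954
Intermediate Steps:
h = 747 (h = -9*(-83) = 747)
(h - 21069) - 3632 = (747 - 21069) - 3632 = -20322 - 3632 = -23954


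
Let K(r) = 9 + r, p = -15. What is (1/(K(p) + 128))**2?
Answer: 1/14884 ≈ 6.7186e-5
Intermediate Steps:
(1/(K(p) + 128))**2 = (1/((9 - 15) + 128))**2 = (1/(-6 + 128))**2 = (1/122)**2 = 1/14884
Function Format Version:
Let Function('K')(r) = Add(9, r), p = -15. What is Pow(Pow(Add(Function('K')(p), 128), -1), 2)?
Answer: Rational(1, 14884) ≈ 6.7186e-5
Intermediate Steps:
Pow(Pow(Add(Function('K')(p), 128), -1), 2) = Pow(Pow(Add(Add(9, -15), 128), -1), 2) = Pow(Pow(Add(-6, 128), -1), 2) = Pow(Pow(122, -1), 2) = Pow(Rational(1, 122), 2) = Rational(1, 14884)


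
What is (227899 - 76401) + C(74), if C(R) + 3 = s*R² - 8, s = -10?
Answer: 96727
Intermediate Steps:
C(R) = -11 - 10*R² (C(R) = -3 + (-10*R² - 8) = -3 + (-8 - 10*R²) = -11 - 10*R²)
(227899 - 76401) + C(74) = (227899 - 76401) + (-11 - 10*74²) = 151498 + (-11 - 10*5476) = 151498 + (-11 - 54760) = 151498 - 54771 = 96727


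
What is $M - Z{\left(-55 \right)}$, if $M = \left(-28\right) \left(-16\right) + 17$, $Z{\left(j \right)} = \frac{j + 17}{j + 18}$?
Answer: $\frac{17167}{37} \approx 463.97$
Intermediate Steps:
$Z{\left(j \right)} = \frac{17 + j}{18 + j}$
$M = 465$ ($M = 448 + 17 = 465$)
$M - Z{\left(-55 \right)} = 465 - \frac{17 - 55}{18 - 55} = 465 - \frac{1}{-37} \left(-38\right) = 465 - \left(- \frac{1}{37}\right) \left(-38\right) = 465 - \frac{38}{37} = \frac{17167}{37}$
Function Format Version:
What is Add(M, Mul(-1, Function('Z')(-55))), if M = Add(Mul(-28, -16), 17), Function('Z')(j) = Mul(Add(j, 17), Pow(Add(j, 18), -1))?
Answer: Rational(17167, 37) ≈ 463.97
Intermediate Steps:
Function('Z')(j) = Mul(Pow(Add(18, j), -1), Add(17, j)) (Function('Z')(j) = Mul(Add(17, j), Pow(Add(18, j), -1)) = Mul(Pow(Add(18, j), -1), Add(17, j)))
M = 465 (M = Add(448, 17) = 465)
Add(M, Mul(-1, Function('Z')(-55))) = Add(465, Mul(-1, Mul(Pow(Add(18, -55), -1), Add(17, -55)))) = Add(465, Mul(-1, Mul(Pow(-37, -1), -38))) = Add(465, Mul(-1, Mul(Rational(-1, 37), -38))) = Add(465, Mul(-1, Rational(38, 37))) = Add(465, Rational(-38, 37)) = Rational(17167, 37)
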